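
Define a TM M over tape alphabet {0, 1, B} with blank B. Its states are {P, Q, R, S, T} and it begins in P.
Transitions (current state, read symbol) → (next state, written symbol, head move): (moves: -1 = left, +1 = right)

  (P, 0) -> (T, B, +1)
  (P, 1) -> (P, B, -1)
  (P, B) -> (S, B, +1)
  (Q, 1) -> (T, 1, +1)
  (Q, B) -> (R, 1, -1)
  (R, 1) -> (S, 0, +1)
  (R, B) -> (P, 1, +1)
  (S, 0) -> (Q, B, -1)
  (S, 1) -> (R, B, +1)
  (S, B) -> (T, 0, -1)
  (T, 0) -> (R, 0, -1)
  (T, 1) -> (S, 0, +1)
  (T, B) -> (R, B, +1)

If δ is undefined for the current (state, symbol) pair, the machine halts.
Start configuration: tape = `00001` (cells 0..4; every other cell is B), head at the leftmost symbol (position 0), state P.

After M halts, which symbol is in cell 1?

1

P | [0]0001BBBBB   read 0 → write B, move +1, go to T
T | B[0]001BBBBB   read 0 → write 0, move -1, go to R
R | [B]0001BBBBB   read B → write 1, move +1, go to P
P | 1[0]001BBBBB   read 0 → write B, move +1, go to T
T | 1B[0]01BBBBB   read 0 → write 0, move -1, go to R
R | 1[B]001BBBBB   read B → write 1, move +1, go to P
P | 11[0]01BBBBB   read 0 → write B, move +1, go to T
T | 11B[0]1BBBBB   read 0 → write 0, move -1, go to R
R | 11[B]01BBBBB   read B → write 1, move +1, go to P
P | 111[0]1BBBBB   read 0 → write B, move +1, go to T
T | 111B[1]BBBBB   read 1 → write 0, move +1, go to S
S | 111B0[B]BBBB   read B → write 0, move -1, go to T
T | 111B[0]0BBBB   read 0 → write 0, move -1, go to R
R | 111[B]00BBBB   read B → write 1, move +1, go to P
P | 1111[0]0BBBB   read 0 → write B, move +1, go to T
T | 1111B[0]BBBB   read 0 → write 0, move -1, go to R
R | 1111[B]0BBBB   read B → write 1, move +1, go to P
P | 11111[0]BBBB   read 0 → write B, move +1, go to T
T | 11111B[B]BBB   read B → write B, move +1, go to R
R | 11111BB[B]BB   read B → write 1, move +1, go to P
P | 11111BB1[B]B   read B → write B, move +1, go to S
S | 11111BB1B[B]   read B → write 0, move -1, go to T
T | 11111BB1[B]0   read B → write B, move +1, go to R
R | 11111BB1B[0]
Cell 1 holds 1 when M halts.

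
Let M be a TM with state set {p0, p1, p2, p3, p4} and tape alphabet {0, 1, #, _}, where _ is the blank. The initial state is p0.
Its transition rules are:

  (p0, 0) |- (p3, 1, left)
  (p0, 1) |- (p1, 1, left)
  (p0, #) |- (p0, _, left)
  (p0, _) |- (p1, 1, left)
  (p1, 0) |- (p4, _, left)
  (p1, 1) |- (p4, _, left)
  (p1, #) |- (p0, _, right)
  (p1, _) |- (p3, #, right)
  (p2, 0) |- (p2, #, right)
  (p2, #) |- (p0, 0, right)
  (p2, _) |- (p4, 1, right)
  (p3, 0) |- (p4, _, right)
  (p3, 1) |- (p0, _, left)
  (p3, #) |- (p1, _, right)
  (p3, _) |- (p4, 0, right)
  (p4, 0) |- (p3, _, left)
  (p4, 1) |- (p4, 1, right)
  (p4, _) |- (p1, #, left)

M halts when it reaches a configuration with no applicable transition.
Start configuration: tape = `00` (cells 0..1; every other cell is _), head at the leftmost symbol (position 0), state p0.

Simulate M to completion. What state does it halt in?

p0 | _____[0]0__   read 0 → write 1, move left, go to p3
p3 | ____[_]10__   read _ → write 0, move right, go to p4
p4 | ____0[1]0__   read 1 → write 1, move right, go to p4
p4 | ____01[0]__   read 0 → write _, move left, go to p3
p3 | ____0[1]___   read 1 → write _, move left, go to p0
p0 | ____[0]____   read 0 → write 1, move left, go to p3
p3 | ___[_]1____   read _ → write 0, move right, go to p4
p4 | ___0[1]____   read 1 → write 1, move right, go to p4
p4 | ___01[_]___   read _ → write #, move left, go to p1
p1 | ___0[1]#___   read 1 → write _, move left, go to p4
p4 | ___[0]_#___   read 0 → write _, move left, go to p3
p3 | __[_]__#___   read _ → write 0, move right, go to p4
p4 | __0[_]_#___   read _ → write #, move left, go to p1
p1 | __[0]#_#___   read 0 → write _, move left, go to p4
p4 | _[_]_#_#___   read _ → write #, move left, go to p1
p1 | [_]#_#_#___   read _ → write #, move right, go to p3
p3 | #[#]_#_#___   read # → write _, move right, go to p1
p1 | #_[_]#_#___   read _ → write #, move right, go to p3
p3 | #_#[#]_#___   read # → write _, move right, go to p1
p1 | #_#_[_]#___   read _ → write #, move right, go to p3
p3 | #_#_#[#]___   read # → write _, move right, go to p1
p1 | #_#_#_[_]__   read _ → write #, move right, go to p3
p3 | #_#_#_#[_]_   read _ → write 0, move right, go to p4
p4 | #_#_#_#0[_]   read _ → write #, move left, go to p1
p1 | #_#_#_#[0]#   read 0 → write _, move left, go to p4
p4 | #_#_#_[#]_#
No transition is defined for (p4, #); M halts in state p4.

p4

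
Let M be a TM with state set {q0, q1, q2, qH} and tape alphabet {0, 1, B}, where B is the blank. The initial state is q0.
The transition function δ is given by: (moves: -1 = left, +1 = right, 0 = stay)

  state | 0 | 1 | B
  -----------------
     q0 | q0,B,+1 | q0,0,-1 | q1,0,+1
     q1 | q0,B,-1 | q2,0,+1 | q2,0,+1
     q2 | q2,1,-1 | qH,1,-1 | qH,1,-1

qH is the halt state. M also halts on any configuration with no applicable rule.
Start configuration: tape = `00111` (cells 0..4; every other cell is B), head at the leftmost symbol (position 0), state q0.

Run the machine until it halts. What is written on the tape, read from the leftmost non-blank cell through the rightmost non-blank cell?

001

q0 | [0]0111   read 0 → write B, move +1, go to q0
q0 | B[0]111   read 0 → write B, move +1, go to q0
q0 | BB[1]11   read 1 → write 0, move -1, go to q0
q0 | B[B]011   read B → write 0, move +1, go to q1
q1 | B0[0]11   read 0 → write B, move -1, go to q0
q0 | B[0]B11   read 0 → write B, move +1, go to q0
q0 | BB[B]11   read B → write 0, move +1, go to q1
q1 | BB0[1]1   read 1 → write 0, move +1, go to q2
q2 | BB00[1]   read 1 → write 1, move -1, go to qH
qH | BB0[0]1
The non-blank tape span at halt is 001.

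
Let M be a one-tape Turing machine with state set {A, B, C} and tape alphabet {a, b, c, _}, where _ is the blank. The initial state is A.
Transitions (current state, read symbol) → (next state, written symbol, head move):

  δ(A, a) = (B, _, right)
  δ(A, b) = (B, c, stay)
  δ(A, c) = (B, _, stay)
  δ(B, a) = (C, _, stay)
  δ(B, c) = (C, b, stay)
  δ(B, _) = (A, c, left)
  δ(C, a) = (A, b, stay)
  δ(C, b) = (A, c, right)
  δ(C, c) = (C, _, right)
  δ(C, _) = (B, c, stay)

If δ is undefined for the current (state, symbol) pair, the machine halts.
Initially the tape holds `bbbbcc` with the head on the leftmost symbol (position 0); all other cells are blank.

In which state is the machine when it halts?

state=A head=0 tape=_[b]bbbcc   (A,b)→(B,c,stay)
state=B head=0 tape=_[c]bbbcc   (B,c)→(C,b,stay)
state=C head=0 tape=_[b]bbbcc   (C,b)→(A,c,right)
state=A head=1 tape=_c[b]bbcc   (A,b)→(B,c,stay)
state=B head=1 tape=_c[c]bbcc   (B,c)→(C,b,stay)
state=C head=1 tape=_c[b]bbcc   (C,b)→(A,c,right)
state=A head=2 tape=_cc[b]bcc   (A,b)→(B,c,stay)
state=B head=2 tape=_cc[c]bcc   (B,c)→(C,b,stay)
state=C head=2 tape=_cc[b]bcc   (C,b)→(A,c,right)
state=A head=3 tape=_ccc[b]cc   (A,b)→(B,c,stay)
state=B head=3 tape=_ccc[c]cc   (B,c)→(C,b,stay)
state=C head=3 tape=_ccc[b]cc   (C,b)→(A,c,right)
state=A head=4 tape=_cccc[c]c   (A,c)→(B,_,stay)
state=B head=4 tape=_cccc[_]c   (B,_)→(A,c,left)
state=A head=3 tape=_ccc[c]cc   (A,c)→(B,_,stay)
state=B head=3 tape=_ccc[_]cc   (B,_)→(A,c,left)
state=A head=2 tape=_cc[c]ccc   (A,c)→(B,_,stay)
state=B head=2 tape=_cc[_]ccc   (B,_)→(A,c,left)
state=A head=1 tape=_c[c]cccc   (A,c)→(B,_,stay)
state=B head=1 tape=_c[_]cccc   (B,_)→(A,c,left)
state=A head=0 tape=_[c]ccccc   (A,c)→(B,_,stay)
state=B head=0 tape=_[_]ccccc   (B,_)→(A,c,left)
state=A head=-1 tape=[_]cccccc
No transition is defined for (A, _); M halts in state A.

A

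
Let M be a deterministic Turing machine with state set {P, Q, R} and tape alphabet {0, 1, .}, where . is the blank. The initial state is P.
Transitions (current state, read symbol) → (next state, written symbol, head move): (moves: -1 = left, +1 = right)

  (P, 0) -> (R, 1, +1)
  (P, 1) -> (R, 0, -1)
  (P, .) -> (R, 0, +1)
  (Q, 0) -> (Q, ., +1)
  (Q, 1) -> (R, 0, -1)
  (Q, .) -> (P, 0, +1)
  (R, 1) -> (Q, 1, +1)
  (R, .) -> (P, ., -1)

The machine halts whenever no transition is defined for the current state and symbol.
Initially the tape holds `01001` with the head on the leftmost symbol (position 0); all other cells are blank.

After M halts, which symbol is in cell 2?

state=P head=0 tape=[0]1001.   (P,0)→(R,1,+1)
state=R head=1 tape=1[1]001.   (R,1)→(Q,1,+1)
state=Q head=2 tape=11[0]01.   (Q,0)→(Q,.,+1)
state=Q head=3 tape=11.[0]1.   (Q,0)→(Q,.,+1)
state=Q head=4 tape=11..[1].   (Q,1)→(R,0,-1)
state=R head=3 tape=11.[.]0.   (R,.)→(P,.,-1)
state=P head=2 tape=11[.].0.   (P,.)→(R,0,+1)
state=R head=3 tape=110[.]0.   (R,.)→(P,.,-1)
state=P head=2 tape=11[0].0.   (P,0)→(R,1,+1)
state=R head=3 tape=111[.]0.   (R,.)→(P,.,-1)
state=P head=2 tape=11[1].0.   (P,1)→(R,0,-1)
state=R head=1 tape=1[1]0.0.   (R,1)→(Q,1,+1)
state=Q head=2 tape=11[0].0.   (Q,0)→(Q,.,+1)
state=Q head=3 tape=11.[.]0.   (Q,.)→(P,0,+1)
state=P head=4 tape=11.0[0].   (P,0)→(R,1,+1)
state=R head=5 tape=11.01[.]   (R,.)→(P,.,-1)
state=P head=4 tape=11.0[1].   (P,1)→(R,0,-1)
state=R head=3 tape=11.[0]0.
Cell 2 holds . when M halts.

.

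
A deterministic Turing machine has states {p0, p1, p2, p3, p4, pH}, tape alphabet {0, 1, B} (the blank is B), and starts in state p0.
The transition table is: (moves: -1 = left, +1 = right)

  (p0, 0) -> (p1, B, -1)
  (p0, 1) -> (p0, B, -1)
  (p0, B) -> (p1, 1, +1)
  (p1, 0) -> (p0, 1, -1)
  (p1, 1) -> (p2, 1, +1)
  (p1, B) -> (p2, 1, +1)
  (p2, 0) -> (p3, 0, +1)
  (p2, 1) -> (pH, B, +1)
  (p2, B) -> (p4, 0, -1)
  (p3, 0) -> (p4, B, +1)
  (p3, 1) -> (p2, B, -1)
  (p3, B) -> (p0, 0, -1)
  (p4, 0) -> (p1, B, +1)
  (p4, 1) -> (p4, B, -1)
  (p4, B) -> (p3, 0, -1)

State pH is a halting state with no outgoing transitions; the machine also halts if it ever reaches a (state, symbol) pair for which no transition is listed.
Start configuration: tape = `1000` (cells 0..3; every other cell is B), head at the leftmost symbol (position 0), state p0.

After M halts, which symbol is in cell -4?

state=p0 head=0 tape=BBBBB[1]000BB   (p0,1)→(p0,B,-1)
state=p0 head=-1 tape=BBBB[B]B000BB   (p0,B)→(p1,1,+1)
state=p1 head=0 tape=BBBB1[B]000BB   (p1,B)→(p2,1,+1)
state=p2 head=1 tape=BBBB11[0]00BB   (p2,0)→(p3,0,+1)
state=p3 head=2 tape=BBBB110[0]0BB   (p3,0)→(p4,B,+1)
state=p4 head=3 tape=BBBB110B[0]BB   (p4,0)→(p1,B,+1)
state=p1 head=4 tape=BBBB110BB[B]B   (p1,B)→(p2,1,+1)
state=p2 head=5 tape=BBBB110BB1[B]   (p2,B)→(p4,0,-1)
state=p4 head=4 tape=BBBB110BB[1]0   (p4,1)→(p4,B,-1)
state=p4 head=3 tape=BBBB110B[B]B0   (p4,B)→(p3,0,-1)
state=p3 head=2 tape=BBBB110[B]0B0   (p3,B)→(p0,0,-1)
state=p0 head=1 tape=BBBB11[0]00B0   (p0,0)→(p1,B,-1)
state=p1 head=0 tape=BBBB1[1]B00B0   (p1,1)→(p2,1,+1)
state=p2 head=1 tape=BBBB11[B]00B0   (p2,B)→(p4,0,-1)
state=p4 head=0 tape=BBBB1[1]000B0   (p4,1)→(p4,B,-1)
state=p4 head=-1 tape=BBBB[1]B000B0   (p4,1)→(p4,B,-1)
state=p4 head=-2 tape=BBB[B]BB000B0   (p4,B)→(p3,0,-1)
state=p3 head=-3 tape=BB[B]0BB000B0   (p3,B)→(p0,0,-1)
state=p0 head=-4 tape=B[B]00BB000B0   (p0,B)→(p1,1,+1)
state=p1 head=-3 tape=B1[0]0BB000B0   (p1,0)→(p0,1,-1)
state=p0 head=-4 tape=B[1]10BB000B0   (p0,1)→(p0,B,-1)
state=p0 head=-5 tape=[B]B10BB000B0   (p0,B)→(p1,1,+1)
state=p1 head=-4 tape=1[B]10BB000B0   (p1,B)→(p2,1,+1)
state=p2 head=-3 tape=11[1]0BB000B0   (p2,1)→(pH,B,+1)
state=pH head=-2 tape=11B[0]BB000B0
Cell -4 holds 1 when M halts.

1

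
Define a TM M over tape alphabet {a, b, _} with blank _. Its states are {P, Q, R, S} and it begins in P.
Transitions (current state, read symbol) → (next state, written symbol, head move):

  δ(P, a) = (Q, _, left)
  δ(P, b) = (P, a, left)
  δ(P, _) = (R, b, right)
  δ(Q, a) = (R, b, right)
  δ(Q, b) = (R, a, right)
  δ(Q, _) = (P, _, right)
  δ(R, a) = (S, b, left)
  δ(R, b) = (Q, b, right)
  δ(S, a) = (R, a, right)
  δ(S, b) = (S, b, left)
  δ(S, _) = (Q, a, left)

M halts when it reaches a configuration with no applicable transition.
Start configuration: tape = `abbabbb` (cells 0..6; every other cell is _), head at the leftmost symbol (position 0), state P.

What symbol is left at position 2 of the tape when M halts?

P | _[a]bbabbb_   read a → write _, move left, go to Q
Q | [_]_bbabbb_   read _ → write _, move right, go to P
P | _[_]bbabbb_   read _ → write b, move right, go to R
R | _b[b]babbb_   read b → write b, move right, go to Q
Q | _bb[b]abbb_   read b → write a, move right, go to R
R | _bba[a]bbb_   read a → write b, move left, go to S
S | _bb[a]bbbb_   read a → write a, move right, go to R
R | _bba[b]bbb_   read b → write b, move right, go to Q
Q | _bbab[b]bb_   read b → write a, move right, go to R
R | _bbaba[b]b_   read b → write b, move right, go to Q
Q | _bbabab[b]_   read b → write a, move right, go to R
R | _bbababa[_]
Cell 2 holds a when M halts.

a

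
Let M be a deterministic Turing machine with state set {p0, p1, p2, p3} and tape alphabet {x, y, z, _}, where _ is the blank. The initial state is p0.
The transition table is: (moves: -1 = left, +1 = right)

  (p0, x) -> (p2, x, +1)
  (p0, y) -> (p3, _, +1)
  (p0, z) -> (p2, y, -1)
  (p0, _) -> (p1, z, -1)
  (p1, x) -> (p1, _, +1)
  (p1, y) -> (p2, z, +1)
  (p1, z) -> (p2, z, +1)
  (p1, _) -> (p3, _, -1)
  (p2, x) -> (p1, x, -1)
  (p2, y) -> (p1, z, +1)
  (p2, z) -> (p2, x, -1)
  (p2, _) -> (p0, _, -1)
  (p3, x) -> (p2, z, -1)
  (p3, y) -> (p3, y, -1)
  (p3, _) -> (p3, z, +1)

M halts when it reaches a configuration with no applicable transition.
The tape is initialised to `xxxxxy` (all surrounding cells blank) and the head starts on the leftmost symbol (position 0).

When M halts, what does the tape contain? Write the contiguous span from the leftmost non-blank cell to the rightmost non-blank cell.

p0 | [x]xxxxy_   read x → write x, move +1, go to p2
p2 | x[x]xxxy_   read x → write x, move -1, go to p1
p1 | [x]xxxxy_   read x → write _, move +1, go to p1
p1 | _[x]xxxy_   read x → write _, move +1, go to p1
p1 | __[x]xxy_   read x → write _, move +1, go to p1
p1 | ___[x]xy_   read x → write _, move +1, go to p1
p1 | ____[x]y_   read x → write _, move +1, go to p1
p1 | _____[y]_   read y → write z, move +1, go to p2
p2 | _____z[_]   read _ → write _, move -1, go to p0
p0 | _____[z]_   read z → write y, move -1, go to p2
p2 | ____[_]y_   read _ → write _, move -1, go to p0
p0 | ___[_]_y_   read _ → write z, move -1, go to p1
p1 | __[_]z_y_   read _ → write _, move -1, go to p3
p3 | _[_]_z_y_   read _ → write z, move +1, go to p3
p3 | _z[_]z_y_   read _ → write z, move +1, go to p3
p3 | _zz[z]_y_
The non-blank tape span at halt is zzz_y.

zzz_y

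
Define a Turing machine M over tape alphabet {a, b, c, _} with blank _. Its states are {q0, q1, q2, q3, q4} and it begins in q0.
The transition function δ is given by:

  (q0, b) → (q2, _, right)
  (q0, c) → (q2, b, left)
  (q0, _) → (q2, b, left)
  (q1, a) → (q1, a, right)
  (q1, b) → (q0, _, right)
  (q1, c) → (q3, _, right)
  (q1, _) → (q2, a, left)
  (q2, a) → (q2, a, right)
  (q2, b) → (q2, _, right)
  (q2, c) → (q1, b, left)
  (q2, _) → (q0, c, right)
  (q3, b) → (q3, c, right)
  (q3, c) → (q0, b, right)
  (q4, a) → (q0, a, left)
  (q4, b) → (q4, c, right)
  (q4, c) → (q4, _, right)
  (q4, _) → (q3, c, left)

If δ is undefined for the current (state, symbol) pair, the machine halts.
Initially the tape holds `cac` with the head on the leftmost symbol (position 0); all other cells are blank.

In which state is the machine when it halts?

state=q0 head=0 tape=_[c]ac___   (q0,c)→(q2,b,left)
state=q2 head=-1 tape=[_]bac___   (q2,_)→(q0,c,right)
state=q0 head=0 tape=c[b]ac___   (q0,b)→(q2,_,right)
state=q2 head=1 tape=c_[a]c___   (q2,a)→(q2,a,right)
state=q2 head=2 tape=c_a[c]___   (q2,c)→(q1,b,left)
state=q1 head=1 tape=c_[a]b___   (q1,a)→(q1,a,right)
state=q1 head=2 tape=c_a[b]___   (q1,b)→(q0,_,right)
state=q0 head=3 tape=c_a_[_]__   (q0,_)→(q2,b,left)
state=q2 head=2 tape=c_a[_]b__   (q2,_)→(q0,c,right)
state=q0 head=3 tape=c_ac[b]__   (q0,b)→(q2,_,right)
state=q2 head=4 tape=c_ac_[_]_   (q2,_)→(q0,c,right)
state=q0 head=5 tape=c_ac_c[_]   (q0,_)→(q2,b,left)
state=q2 head=4 tape=c_ac_[c]b   (q2,c)→(q1,b,left)
state=q1 head=3 tape=c_ac[_]bb   (q1,_)→(q2,a,left)
state=q2 head=2 tape=c_a[c]abb   (q2,c)→(q1,b,left)
state=q1 head=1 tape=c_[a]babb   (q1,a)→(q1,a,right)
state=q1 head=2 tape=c_a[b]abb   (q1,b)→(q0,_,right)
state=q0 head=3 tape=c_a_[a]bb
No transition is defined for (q0, a); M halts in state q0.

q0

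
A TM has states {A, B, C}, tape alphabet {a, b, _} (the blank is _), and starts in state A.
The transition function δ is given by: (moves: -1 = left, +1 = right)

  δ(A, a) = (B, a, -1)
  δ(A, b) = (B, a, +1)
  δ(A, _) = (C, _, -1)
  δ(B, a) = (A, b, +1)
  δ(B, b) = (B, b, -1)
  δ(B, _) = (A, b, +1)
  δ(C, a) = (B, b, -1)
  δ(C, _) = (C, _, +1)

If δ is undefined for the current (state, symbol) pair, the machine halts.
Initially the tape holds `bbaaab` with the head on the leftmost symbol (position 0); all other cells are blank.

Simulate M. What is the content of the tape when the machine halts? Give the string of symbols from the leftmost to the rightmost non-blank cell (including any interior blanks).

state=A head=0 tape=[b]baaab__   (A,b)→(B,a,+1)
state=B head=1 tape=a[b]aaab__   (B,b)→(B,b,-1)
state=B head=0 tape=[a]baaab__   (B,a)→(A,b,+1)
state=A head=1 tape=b[b]aaab__   (A,b)→(B,a,+1)
state=B head=2 tape=ba[a]aab__   (B,a)→(A,b,+1)
state=A head=3 tape=bab[a]ab__   (A,a)→(B,a,-1)
state=B head=2 tape=ba[b]aab__   (B,b)→(B,b,-1)
state=B head=1 tape=b[a]baab__   (B,a)→(A,b,+1)
state=A head=2 tape=bb[b]aab__   (A,b)→(B,a,+1)
state=B head=3 tape=bba[a]ab__   (B,a)→(A,b,+1)
state=A head=4 tape=bbab[a]b__   (A,a)→(B,a,-1)
state=B head=3 tape=bba[b]ab__   (B,b)→(B,b,-1)
state=B head=2 tape=bb[a]bab__   (B,a)→(A,b,+1)
state=A head=3 tape=bbb[b]ab__   (A,b)→(B,a,+1)
state=B head=4 tape=bbba[a]b__   (B,a)→(A,b,+1)
state=A head=5 tape=bbbab[b]__   (A,b)→(B,a,+1)
state=B head=6 tape=bbbaba[_]_   (B,_)→(A,b,+1)
state=A head=7 tape=bbbabab[_]   (A,_)→(C,_,-1)
state=C head=6 tape=bbbaba[b]_
The non-blank tape span at halt is bbbabab.

bbbabab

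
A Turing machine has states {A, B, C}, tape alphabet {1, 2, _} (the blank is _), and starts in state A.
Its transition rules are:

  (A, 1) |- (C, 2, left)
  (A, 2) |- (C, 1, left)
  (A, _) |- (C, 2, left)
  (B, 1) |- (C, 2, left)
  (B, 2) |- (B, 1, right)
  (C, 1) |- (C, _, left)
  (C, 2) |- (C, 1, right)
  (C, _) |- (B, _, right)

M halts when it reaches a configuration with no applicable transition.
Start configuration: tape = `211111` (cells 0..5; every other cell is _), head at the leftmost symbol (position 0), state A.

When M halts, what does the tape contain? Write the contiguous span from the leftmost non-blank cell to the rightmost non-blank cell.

A | _[2]11111   read 2 → write 1, move left, go to C
C | [_]111111   read _ → write _, move right, go to B
B | _[1]11111   read 1 → write 2, move left, go to C
C | [_]211111   read _ → write _, move right, go to B
B | _[2]11111   read 2 → write 1, move right, go to B
B | _1[1]1111   read 1 → write 2, move left, go to C
C | _[1]21111   read 1 → write _, move left, go to C
C | [_]_21111   read _ → write _, move right, go to B
B | _[_]21111
The non-blank tape span at halt is 21111.

21111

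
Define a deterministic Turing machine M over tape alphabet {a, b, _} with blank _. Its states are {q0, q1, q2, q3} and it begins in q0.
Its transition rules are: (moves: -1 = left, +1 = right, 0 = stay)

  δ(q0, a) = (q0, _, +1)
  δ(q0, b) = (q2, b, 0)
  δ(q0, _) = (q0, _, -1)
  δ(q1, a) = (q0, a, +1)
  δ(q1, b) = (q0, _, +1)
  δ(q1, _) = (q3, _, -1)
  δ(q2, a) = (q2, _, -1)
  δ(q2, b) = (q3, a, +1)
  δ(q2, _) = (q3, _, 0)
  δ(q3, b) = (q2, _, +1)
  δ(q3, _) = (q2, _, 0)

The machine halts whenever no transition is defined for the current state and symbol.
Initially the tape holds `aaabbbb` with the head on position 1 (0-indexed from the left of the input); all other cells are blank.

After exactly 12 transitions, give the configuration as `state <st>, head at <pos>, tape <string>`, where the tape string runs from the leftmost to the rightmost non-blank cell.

state q3, head at 7, tape a__a_a

q0 | a[a]abbbb_   read a → write _, move +1, go to q0
q0 | a_[a]bbbb_   read a → write _, move +1, go to q0
q0 | a__[b]bbb_   read b → write b, move 0, go to q2
q2 | a__[b]bbb_   read b → write a, move +1, go to q3
q3 | a__a[b]bb_   read b → write _, move +1, go to q2
q2 | a__a_[b]b_   read b → write a, move +1, go to q3
q3 | a__a_a[b]_   read b → write _, move +1, go to q2
q2 | a__a_a_[_]   read _ → write _, move 0, go to q3
q3 | a__a_a_[_]   read _ → write _, move 0, go to q2
q2 | a__a_a_[_]   read _ → write _, move 0, go to q3
q3 | a__a_a_[_]   read _ → write _, move 0, go to q2
q2 | a__a_a_[_]   read _ → write _, move 0, go to q3
q3 | a__a_a_[_]
After 12 steps: state q3, head at 7, tape a__a_a.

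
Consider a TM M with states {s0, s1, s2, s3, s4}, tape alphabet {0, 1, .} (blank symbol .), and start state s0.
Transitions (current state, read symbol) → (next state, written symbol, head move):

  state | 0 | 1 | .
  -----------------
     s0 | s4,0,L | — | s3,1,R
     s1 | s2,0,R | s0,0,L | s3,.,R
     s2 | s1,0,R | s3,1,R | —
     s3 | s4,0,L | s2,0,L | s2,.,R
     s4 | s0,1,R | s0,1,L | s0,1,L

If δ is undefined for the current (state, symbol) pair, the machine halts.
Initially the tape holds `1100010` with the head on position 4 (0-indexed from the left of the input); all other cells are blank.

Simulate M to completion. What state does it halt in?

s0

s0 | 1100[0]10   read 0 → write 0, move L, go to s4
s4 | 110[0]010   read 0 → write 1, move R, go to s0
s0 | 1101[0]10   read 0 → write 0, move L, go to s4
s4 | 110[1]010   read 1 → write 1, move L, go to s0
s0 | 11[0]1010   read 0 → write 0, move L, go to s4
s4 | 1[1]01010   read 1 → write 1, move L, go to s0
s0 | [1]101010
No transition is defined for (s0, 1); M halts in state s0.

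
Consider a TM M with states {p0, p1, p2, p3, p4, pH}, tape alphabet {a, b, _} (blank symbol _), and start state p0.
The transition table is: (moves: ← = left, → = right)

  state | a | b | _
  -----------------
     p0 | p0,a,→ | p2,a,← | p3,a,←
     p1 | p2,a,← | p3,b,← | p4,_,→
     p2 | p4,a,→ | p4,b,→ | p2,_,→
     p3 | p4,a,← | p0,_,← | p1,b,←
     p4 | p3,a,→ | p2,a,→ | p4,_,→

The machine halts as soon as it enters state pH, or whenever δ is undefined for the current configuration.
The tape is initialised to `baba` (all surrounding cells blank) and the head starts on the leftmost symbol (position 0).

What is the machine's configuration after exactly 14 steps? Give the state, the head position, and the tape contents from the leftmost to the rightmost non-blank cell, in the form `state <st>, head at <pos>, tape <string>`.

p0 | _[b]aba   read b → write a, move ←, go to p2
p2 | [_]aaba   read _ → write _, move →, go to p2
p2 | _[a]aba   read a → write a, move →, go to p4
p4 | _a[a]ba   read a → write a, move →, go to p3
p3 | _aa[b]a   read b → write _, move ←, go to p0
p0 | _a[a]_a   read a → write a, move →, go to p0
p0 | _aa[_]a   read _ → write a, move ←, go to p3
p3 | _a[a]aa   read a → write a, move ←, go to p4
p4 | _[a]aaa   read a → write a, move →, go to p3
p3 | _a[a]aa   read a → write a, move ←, go to p4
p4 | _[a]aaa   read a → write a, move →, go to p3
p3 | _a[a]aa   read a → write a, move ←, go to p4
p4 | _[a]aaa   read a → write a, move →, go to p3
p3 | _a[a]aa   read a → write a, move ←, go to p4
p4 | _[a]aaa
After 14 steps: state p4, head at 0, tape aaaa.

state p4, head at 0, tape aaaa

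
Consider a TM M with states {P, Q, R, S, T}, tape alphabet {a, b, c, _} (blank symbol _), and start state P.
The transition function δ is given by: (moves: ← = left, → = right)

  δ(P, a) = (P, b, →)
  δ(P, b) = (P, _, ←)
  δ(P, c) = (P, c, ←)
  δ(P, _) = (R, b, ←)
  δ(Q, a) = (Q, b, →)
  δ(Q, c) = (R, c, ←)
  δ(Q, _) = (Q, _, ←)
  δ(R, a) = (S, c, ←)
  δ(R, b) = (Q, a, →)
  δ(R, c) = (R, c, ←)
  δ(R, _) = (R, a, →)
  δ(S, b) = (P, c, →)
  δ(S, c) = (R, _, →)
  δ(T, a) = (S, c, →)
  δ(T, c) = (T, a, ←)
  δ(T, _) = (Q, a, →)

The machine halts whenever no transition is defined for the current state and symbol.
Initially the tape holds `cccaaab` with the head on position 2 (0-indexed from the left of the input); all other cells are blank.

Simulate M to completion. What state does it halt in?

S

state=P head=2 tape=__cc[c]aaab   (P,c)→(P,c,←)
state=P head=1 tape=__c[c]caaab   (P,c)→(P,c,←)
state=P head=0 tape=__[c]ccaaab   (P,c)→(P,c,←)
state=P head=-1 tape=_[_]cccaaab   (P,_)→(R,b,←)
state=R head=-2 tape=[_]bcccaaab   (R,_)→(R,a,→)
state=R head=-1 tape=a[b]cccaaab   (R,b)→(Q,a,→)
state=Q head=0 tape=aa[c]ccaaab   (Q,c)→(R,c,←)
state=R head=-1 tape=a[a]cccaaab   (R,a)→(S,c,←)
state=S head=-2 tape=[a]ccccaaab
No transition is defined for (S, a); M halts in state S.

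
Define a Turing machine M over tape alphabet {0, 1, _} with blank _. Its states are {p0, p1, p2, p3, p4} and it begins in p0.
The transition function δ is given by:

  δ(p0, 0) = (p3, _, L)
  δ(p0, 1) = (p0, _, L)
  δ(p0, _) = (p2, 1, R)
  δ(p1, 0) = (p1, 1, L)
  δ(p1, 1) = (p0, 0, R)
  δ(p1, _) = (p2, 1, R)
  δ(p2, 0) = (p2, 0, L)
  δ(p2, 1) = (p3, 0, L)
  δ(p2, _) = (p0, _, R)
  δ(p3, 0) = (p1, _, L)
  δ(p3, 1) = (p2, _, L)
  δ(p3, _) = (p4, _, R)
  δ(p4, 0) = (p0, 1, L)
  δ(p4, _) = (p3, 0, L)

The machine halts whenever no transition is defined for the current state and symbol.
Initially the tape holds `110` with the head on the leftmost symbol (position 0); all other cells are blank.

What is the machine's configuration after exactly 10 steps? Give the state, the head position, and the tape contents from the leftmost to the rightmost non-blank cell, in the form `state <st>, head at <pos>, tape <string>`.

p0 | _[1]10   read 1 → write _, move L, go to p0
p0 | [_]_10   read _ → write 1, move R, go to p2
p2 | 1[_]10   read _ → write _, move R, go to p0
p0 | 1_[1]0   read 1 → write _, move L, go to p0
p0 | 1[_]_0   read _ → write 1, move R, go to p2
p2 | 11[_]0   read _ → write _, move R, go to p0
p0 | 11_[0]   read 0 → write _, move L, go to p3
p3 | 11[_]_   read _ → write _, move R, go to p4
p4 | 11_[_]   read _ → write 0, move L, go to p3
p3 | 11[_]0   read _ → write _, move R, go to p4
p4 | 11_[0]
After 10 steps: state p4, head at 2, tape 11_0.

state p4, head at 2, tape 11_0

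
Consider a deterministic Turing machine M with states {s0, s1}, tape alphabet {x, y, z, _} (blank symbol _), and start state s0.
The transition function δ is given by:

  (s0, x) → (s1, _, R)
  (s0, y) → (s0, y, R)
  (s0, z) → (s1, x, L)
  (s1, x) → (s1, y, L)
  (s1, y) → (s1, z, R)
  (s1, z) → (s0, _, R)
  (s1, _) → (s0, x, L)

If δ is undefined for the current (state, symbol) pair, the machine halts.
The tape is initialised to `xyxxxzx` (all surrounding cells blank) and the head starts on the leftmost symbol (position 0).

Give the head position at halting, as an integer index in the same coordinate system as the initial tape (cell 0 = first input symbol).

6

state=s0 head=0 tape=[x]yxxxzx_   (s0,x)→(s1,_,R)
state=s1 head=1 tape=_[y]xxxzx_   (s1,y)→(s1,z,R)
state=s1 head=2 tape=_z[x]xxzx_   (s1,x)→(s1,y,L)
state=s1 head=1 tape=_[z]yxxzx_   (s1,z)→(s0,_,R)
state=s0 head=2 tape=__[y]xxzx_   (s0,y)→(s0,y,R)
state=s0 head=3 tape=__y[x]xzx_   (s0,x)→(s1,_,R)
state=s1 head=4 tape=__y_[x]zx_   (s1,x)→(s1,y,L)
state=s1 head=3 tape=__y[_]yzx_   (s1,_)→(s0,x,L)
state=s0 head=2 tape=__[y]xyzx_   (s0,y)→(s0,y,R)
state=s0 head=3 tape=__y[x]yzx_   (s0,x)→(s1,_,R)
state=s1 head=4 tape=__y_[y]zx_   (s1,y)→(s1,z,R)
state=s1 head=5 tape=__y_z[z]x_   (s1,z)→(s0,_,R)
state=s0 head=6 tape=__y_z_[x]_   (s0,x)→(s1,_,R)
state=s1 head=7 tape=__y_z__[_]   (s1,_)→(s0,x,L)
state=s0 head=6 tape=__y_z_[_]x
At halt the head is at cell 6.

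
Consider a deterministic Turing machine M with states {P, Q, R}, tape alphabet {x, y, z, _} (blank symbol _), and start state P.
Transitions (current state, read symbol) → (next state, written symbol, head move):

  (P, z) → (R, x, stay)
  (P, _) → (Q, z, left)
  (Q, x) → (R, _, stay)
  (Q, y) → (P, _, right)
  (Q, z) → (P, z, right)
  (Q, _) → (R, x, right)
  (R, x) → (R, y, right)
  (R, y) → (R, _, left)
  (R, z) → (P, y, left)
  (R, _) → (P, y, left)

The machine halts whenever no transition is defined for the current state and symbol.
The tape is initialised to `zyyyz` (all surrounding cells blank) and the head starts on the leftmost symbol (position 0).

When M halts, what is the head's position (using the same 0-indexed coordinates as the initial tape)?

state=P head=0 tape=___[z]yyyz   (P,z)→(R,x,stay)
state=R head=0 tape=___[x]yyyz   (R,x)→(R,y,right)
state=R head=1 tape=___y[y]yyz   (R,y)→(R,_,left)
state=R head=0 tape=___[y]_yyz   (R,y)→(R,_,left)
state=R head=-1 tape=__[_]__yyz   (R,_)→(P,y,left)
state=P head=-2 tape=_[_]y__yyz   (P,_)→(Q,z,left)
state=Q head=-3 tape=[_]zy__yyz   (Q,_)→(R,x,right)
state=R head=-2 tape=x[z]y__yyz   (R,z)→(P,y,left)
state=P head=-3 tape=[x]yy__yyz
At halt the head is at cell -3.

-3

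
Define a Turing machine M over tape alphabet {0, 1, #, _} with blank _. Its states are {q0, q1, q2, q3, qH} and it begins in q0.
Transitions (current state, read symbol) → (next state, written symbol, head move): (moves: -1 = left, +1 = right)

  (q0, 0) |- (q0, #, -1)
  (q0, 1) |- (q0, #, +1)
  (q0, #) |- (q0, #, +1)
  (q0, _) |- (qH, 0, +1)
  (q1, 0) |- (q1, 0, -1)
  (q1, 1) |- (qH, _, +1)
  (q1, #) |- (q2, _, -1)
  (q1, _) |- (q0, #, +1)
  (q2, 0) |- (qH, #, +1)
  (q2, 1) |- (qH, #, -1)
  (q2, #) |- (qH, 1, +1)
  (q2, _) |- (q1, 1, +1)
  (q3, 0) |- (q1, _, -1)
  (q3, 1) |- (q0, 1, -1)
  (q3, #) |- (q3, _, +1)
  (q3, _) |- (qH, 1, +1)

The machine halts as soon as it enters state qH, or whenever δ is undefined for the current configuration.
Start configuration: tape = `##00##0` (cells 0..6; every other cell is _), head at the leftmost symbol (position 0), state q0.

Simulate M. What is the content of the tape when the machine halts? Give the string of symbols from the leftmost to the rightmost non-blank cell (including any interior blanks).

q0 | [#]#00##0__   read # → write #, move +1, go to q0
q0 | #[#]00##0__   read # → write #, move +1, go to q0
q0 | ##[0]0##0__   read 0 → write #, move -1, go to q0
q0 | #[#]#0##0__   read # → write #, move +1, go to q0
q0 | ##[#]0##0__   read # → write #, move +1, go to q0
q0 | ###[0]##0__   read 0 → write #, move -1, go to q0
q0 | ##[#]###0__   read # → write #, move +1, go to q0
q0 | ###[#]##0__   read # → write #, move +1, go to q0
q0 | ####[#]#0__   read # → write #, move +1, go to q0
q0 | #####[#]0__   read # → write #, move +1, go to q0
q0 | ######[0]__   read 0 → write #, move -1, go to q0
q0 | #####[#]#__   read # → write #, move +1, go to q0
q0 | ######[#]__   read # → write #, move +1, go to q0
q0 | #######[_]_   read _ → write 0, move +1, go to qH
qH | #######0[_]
The non-blank tape span at halt is #######0.

#######0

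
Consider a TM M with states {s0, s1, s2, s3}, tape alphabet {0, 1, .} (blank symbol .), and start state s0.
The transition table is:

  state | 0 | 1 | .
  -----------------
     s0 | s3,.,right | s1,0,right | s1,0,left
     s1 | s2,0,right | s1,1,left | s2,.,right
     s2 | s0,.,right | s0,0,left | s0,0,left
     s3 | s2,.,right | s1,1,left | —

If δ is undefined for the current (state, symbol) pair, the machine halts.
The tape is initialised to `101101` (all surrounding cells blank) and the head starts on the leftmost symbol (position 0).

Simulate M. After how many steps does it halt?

16

s0 | [1]01101.   read 1 → write 0, move right, go to s1
s1 | 0[0]1101.   read 0 → write 0, move right, go to s2
s2 | 00[1]101.   read 1 → write 0, move left, go to s0
s0 | 0[0]0101.   read 0 → write ., move right, go to s3
s3 | 0.[0]101.   read 0 → write ., move right, go to s2
s2 | 0..[1]01.   read 1 → write 0, move left, go to s0
s0 | 0.[.]001.   read . → write 0, move left, go to s1
s1 | 0[.]0001.   read . → write ., move right, go to s2
s2 | 0.[0]001.   read 0 → write ., move right, go to s0
s0 | 0..[0]01.   read 0 → write ., move right, go to s3
s3 | 0...[0]1.   read 0 → write ., move right, go to s2
s2 | 0....[1].   read 1 → write 0, move left, go to s0
s0 | 0...[.]0.   read . → write 0, move left, go to s1
s1 | 0..[.]00.   read . → write ., move right, go to s2
s2 | 0...[0]0.   read 0 → write ., move right, go to s0
s0 | 0....[0].   read 0 → write ., move right, go to s3
s3 | 0.....[.]
M halts after 16 transitions.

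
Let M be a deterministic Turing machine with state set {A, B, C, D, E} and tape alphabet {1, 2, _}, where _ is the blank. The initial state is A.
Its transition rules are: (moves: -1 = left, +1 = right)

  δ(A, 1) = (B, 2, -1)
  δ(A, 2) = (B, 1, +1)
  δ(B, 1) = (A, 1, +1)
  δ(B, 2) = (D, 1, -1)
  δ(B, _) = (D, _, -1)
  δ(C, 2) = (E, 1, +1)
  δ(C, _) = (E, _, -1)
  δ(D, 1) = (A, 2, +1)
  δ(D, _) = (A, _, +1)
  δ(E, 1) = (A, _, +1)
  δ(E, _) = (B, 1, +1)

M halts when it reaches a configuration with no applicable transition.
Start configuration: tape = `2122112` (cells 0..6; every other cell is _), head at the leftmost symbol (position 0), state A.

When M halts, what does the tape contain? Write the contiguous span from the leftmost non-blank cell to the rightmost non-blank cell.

2222112

state=A head=0 tape=__[2]122112   (A,2)→(B,1,+1)
state=B head=1 tape=__1[1]22112   (B,1)→(A,1,+1)
state=A head=2 tape=__11[2]2112   (A,2)→(B,1,+1)
state=B head=3 tape=__111[2]112   (B,2)→(D,1,-1)
state=D head=2 tape=__11[1]1112   (D,1)→(A,2,+1)
state=A head=3 tape=__112[1]112   (A,1)→(B,2,-1)
state=B head=2 tape=__11[2]2112   (B,2)→(D,1,-1)
state=D head=1 tape=__1[1]12112   (D,1)→(A,2,+1)
state=A head=2 tape=__12[1]2112   (A,1)→(B,2,-1)
state=B head=1 tape=__1[2]22112   (B,2)→(D,1,-1)
state=D head=0 tape=__[1]122112   (D,1)→(A,2,+1)
state=A head=1 tape=__2[1]22112   (A,1)→(B,2,-1)
state=B head=0 tape=__[2]222112   (B,2)→(D,1,-1)
state=D head=-1 tape=_[_]1222112   (D,_)→(A,_,+1)
state=A head=0 tape=__[1]222112   (A,1)→(B,2,-1)
state=B head=-1 tape=_[_]2222112   (B,_)→(D,_,-1)
state=D head=-2 tape=[_]_2222112   (D,_)→(A,_,+1)
state=A head=-1 tape=_[_]2222112
The non-blank tape span at halt is 2222112.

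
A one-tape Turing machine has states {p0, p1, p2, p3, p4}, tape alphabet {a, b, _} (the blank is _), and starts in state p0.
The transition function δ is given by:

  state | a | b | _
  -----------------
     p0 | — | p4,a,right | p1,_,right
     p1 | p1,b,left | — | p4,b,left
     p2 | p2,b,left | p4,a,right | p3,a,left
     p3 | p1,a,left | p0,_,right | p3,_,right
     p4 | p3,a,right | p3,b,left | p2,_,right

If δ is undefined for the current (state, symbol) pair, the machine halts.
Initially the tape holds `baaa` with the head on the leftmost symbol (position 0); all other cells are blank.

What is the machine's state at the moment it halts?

p0

p0 | ___[b]aaa   read b → write a, move right, go to p4
p4 | ___a[a]aa   read a → write a, move right, go to p3
p3 | ___aa[a]a   read a → write a, move left, go to p1
p1 | ___a[a]aa   read a → write b, move left, go to p1
p1 | ___[a]baa   read a → write b, move left, go to p1
p1 | __[_]bbaa   read _ → write b, move left, go to p4
p4 | _[_]bbbaa   read _ → write _, move right, go to p2
p2 | __[b]bbaa   read b → write a, move right, go to p4
p4 | __a[b]baa   read b → write b, move left, go to p3
p3 | __[a]bbaa   read a → write a, move left, go to p1
p1 | _[_]abbaa   read _ → write b, move left, go to p4
p4 | [_]babbaa   read _ → write _, move right, go to p2
p2 | _[b]abbaa   read b → write a, move right, go to p4
p4 | _a[a]bbaa   read a → write a, move right, go to p3
p3 | _aa[b]baa   read b → write _, move right, go to p0
p0 | _aa_[b]aa   read b → write a, move right, go to p4
p4 | _aa_a[a]a   read a → write a, move right, go to p3
p3 | _aa_aa[a]   read a → write a, move left, go to p1
p1 | _aa_a[a]a   read a → write b, move left, go to p1
p1 | _aa_[a]ba   read a → write b, move left, go to p1
p1 | _aa[_]bba   read _ → write b, move left, go to p4
p4 | _a[a]bbba   read a → write a, move right, go to p3
p3 | _aa[b]bba   read b → write _, move right, go to p0
p0 | _aa_[b]ba   read b → write a, move right, go to p4
p4 | _aa_a[b]a   read b → write b, move left, go to p3
p3 | _aa_[a]ba   read a → write a, move left, go to p1
p1 | _aa[_]aba   read _ → write b, move left, go to p4
p4 | _a[a]baba   read a → write a, move right, go to p3
p3 | _aa[b]aba   read b → write _, move right, go to p0
p0 | _aa_[a]ba
No transition is defined for (p0, a); M halts in state p0.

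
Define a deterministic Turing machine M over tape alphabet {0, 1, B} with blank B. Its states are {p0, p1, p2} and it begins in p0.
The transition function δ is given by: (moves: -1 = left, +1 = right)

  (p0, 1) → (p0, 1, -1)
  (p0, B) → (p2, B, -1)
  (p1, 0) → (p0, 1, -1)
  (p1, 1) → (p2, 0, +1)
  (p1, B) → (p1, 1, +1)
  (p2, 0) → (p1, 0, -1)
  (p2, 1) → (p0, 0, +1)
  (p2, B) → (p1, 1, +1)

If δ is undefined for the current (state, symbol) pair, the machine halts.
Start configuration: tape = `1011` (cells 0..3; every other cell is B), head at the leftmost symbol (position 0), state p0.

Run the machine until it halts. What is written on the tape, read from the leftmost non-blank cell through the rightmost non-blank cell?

11001011

p0 | BBBB[1]011   read 1 → write 1, move -1, go to p0
p0 | BBB[B]1011   read B → write B, move -1, go to p2
p2 | BB[B]B1011   read B → write 1, move +1, go to p1
p1 | BB1[B]1011   read B → write 1, move +1, go to p1
p1 | BB11[1]011   read 1 → write 0, move +1, go to p2
p2 | BB110[0]11   read 0 → write 0, move -1, go to p1
p1 | BB11[0]011   read 0 → write 1, move -1, go to p0
p0 | BB1[1]1011   read 1 → write 1, move -1, go to p0
p0 | BB[1]11011   read 1 → write 1, move -1, go to p0
p0 | B[B]111011   read B → write B, move -1, go to p2
p2 | [B]B111011   read B → write 1, move +1, go to p1
p1 | 1[B]111011   read B → write 1, move +1, go to p1
p1 | 11[1]11011   read 1 → write 0, move +1, go to p2
p2 | 110[1]1011   read 1 → write 0, move +1, go to p0
p0 | 1100[1]011   read 1 → write 1, move -1, go to p0
p0 | 110[0]1011
The non-blank tape span at halt is 11001011.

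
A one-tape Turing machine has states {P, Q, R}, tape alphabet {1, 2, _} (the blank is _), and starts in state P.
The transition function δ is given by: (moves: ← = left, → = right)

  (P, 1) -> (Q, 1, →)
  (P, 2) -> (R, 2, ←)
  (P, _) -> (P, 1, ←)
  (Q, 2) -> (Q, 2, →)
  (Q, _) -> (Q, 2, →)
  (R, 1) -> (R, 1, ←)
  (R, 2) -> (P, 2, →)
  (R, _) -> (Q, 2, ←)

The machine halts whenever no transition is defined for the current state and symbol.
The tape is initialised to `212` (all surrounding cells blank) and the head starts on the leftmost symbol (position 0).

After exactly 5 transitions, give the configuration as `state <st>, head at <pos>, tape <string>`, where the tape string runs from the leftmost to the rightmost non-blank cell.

state Q, head at 1, tape 22212

P | __[2]12   read 2 → write 2, move ←, go to R
R | _[_]212   read _ → write 2, move ←, go to Q
Q | [_]2212   read _ → write 2, move →, go to Q
Q | 2[2]212   read 2 → write 2, move →, go to Q
Q | 22[2]12   read 2 → write 2, move →, go to Q
Q | 222[1]2
After 5 steps: state Q, head at 1, tape 22212.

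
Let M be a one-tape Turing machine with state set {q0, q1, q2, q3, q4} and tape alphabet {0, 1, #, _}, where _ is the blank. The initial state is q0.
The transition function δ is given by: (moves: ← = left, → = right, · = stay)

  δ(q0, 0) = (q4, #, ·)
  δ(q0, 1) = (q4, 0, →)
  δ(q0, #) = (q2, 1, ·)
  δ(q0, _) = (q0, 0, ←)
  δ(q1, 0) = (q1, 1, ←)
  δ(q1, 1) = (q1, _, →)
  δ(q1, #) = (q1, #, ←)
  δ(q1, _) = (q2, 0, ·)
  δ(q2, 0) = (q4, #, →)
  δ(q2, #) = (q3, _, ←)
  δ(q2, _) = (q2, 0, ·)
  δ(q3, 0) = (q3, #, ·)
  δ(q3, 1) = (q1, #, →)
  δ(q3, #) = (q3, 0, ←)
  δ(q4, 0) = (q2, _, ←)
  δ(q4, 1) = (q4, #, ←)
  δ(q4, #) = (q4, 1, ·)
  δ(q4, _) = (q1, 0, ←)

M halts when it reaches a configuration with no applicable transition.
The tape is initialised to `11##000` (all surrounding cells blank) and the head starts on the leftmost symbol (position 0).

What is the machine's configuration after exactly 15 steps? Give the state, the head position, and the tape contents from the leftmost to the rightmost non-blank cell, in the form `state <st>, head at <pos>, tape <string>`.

state=q0 head=0 tape=____[1]1##000   (q0,1)→(q4,0,→)
state=q4 head=1 tape=____0[1]##000   (q4,1)→(q4,#,←)
state=q4 head=0 tape=____[0]###000   (q4,0)→(q2,_,←)
state=q2 head=-1 tape=___[_]_###000   (q2,_)→(q2,0,·)
state=q2 head=-1 tape=___[0]_###000   (q2,0)→(q4,#,→)
state=q4 head=0 tape=___#[_]###000   (q4,_)→(q1,0,←)
state=q1 head=-1 tape=___[#]0###000   (q1,#)→(q1,#,←)
state=q1 head=-2 tape=__[_]#0###000   (q1,_)→(q2,0,·)
state=q2 head=-2 tape=__[0]#0###000   (q2,0)→(q4,#,→)
state=q4 head=-1 tape=__#[#]0###000   (q4,#)→(q4,1,·)
state=q4 head=-1 tape=__#[1]0###000   (q4,1)→(q4,#,←)
state=q4 head=-2 tape=__[#]#0###000   (q4,#)→(q4,1,·)
state=q4 head=-2 tape=__[1]#0###000   (q4,1)→(q4,#,←)
state=q4 head=-3 tape=_[_]##0###000   (q4,_)→(q1,0,←)
state=q1 head=-4 tape=[_]0##0###000   (q1,_)→(q2,0,·)
state=q2 head=-4 tape=[0]0##0###000
After 15 steps: state q2, head at -4, tape 00##0###000.

state q2, head at -4, tape 00##0###000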